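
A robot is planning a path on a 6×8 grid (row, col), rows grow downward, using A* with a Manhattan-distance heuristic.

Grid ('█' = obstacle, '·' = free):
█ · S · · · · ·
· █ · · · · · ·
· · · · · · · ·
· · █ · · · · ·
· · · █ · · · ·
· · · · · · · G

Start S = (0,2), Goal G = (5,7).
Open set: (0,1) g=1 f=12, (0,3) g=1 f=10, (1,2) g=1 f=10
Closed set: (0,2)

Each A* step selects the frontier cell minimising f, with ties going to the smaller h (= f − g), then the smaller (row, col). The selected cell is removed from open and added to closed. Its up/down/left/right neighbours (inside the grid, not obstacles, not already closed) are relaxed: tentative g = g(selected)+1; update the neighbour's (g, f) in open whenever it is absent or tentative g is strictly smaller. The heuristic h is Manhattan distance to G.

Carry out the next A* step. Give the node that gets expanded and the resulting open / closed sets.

step 1: expand (0,3) (f=10, h=9) → closed; open now [(0,1) g=1 f=12, (0,4) g=2 f=10, (1,2) g=1 f=10, (1,3) g=2 f=10]

expanded=(0,3); open=[(0,1) g=1 f=12, (0,4) g=2 f=10, (1,2) g=1 f=10, (1,3) g=2 f=10]; closed=[(0,2), (0,3)]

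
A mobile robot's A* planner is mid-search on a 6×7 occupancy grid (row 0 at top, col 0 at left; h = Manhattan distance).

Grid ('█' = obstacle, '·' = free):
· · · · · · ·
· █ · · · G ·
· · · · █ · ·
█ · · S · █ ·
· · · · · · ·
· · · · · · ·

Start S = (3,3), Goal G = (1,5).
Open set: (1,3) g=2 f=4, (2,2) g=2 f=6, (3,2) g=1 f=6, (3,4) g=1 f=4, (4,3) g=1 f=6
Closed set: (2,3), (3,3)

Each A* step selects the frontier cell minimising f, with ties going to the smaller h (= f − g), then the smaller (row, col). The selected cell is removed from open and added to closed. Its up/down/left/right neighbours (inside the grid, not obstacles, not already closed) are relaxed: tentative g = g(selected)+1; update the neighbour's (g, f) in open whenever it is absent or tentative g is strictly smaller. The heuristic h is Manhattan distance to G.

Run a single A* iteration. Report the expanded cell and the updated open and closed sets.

expanded=(1,3); open=[(0,3) g=3 f=6, (1,2) g=3 f=6, (1,4) g=3 f=4, (2,2) g=2 f=6, (3,2) g=1 f=6, (3,4) g=1 f=4, (4,3) g=1 f=6]; closed=[(1,3), (2,3), (3,3)]

step 1: expand (1,3) (f=4, h=2) → closed; open now [(0,3) g=3 f=6, (1,2) g=3 f=6, (1,4) g=3 f=4, (2,2) g=2 f=6, (3,2) g=1 f=6, (3,4) g=1 f=4, (4,3) g=1 f=6]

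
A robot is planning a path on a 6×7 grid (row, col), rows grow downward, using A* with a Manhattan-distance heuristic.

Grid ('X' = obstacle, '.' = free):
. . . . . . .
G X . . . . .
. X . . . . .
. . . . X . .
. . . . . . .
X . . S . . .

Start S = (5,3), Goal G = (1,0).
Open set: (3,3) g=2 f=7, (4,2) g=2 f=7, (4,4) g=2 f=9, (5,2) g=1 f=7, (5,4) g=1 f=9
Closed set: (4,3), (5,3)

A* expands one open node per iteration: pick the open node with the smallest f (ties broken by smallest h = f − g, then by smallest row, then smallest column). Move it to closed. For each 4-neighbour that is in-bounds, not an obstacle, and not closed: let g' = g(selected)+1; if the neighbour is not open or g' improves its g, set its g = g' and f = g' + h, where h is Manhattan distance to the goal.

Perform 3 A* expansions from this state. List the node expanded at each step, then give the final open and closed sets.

order=[(3,3) → (2,3) → (1,3)]; open=[(0,3) g=5 f=9, (1,2) g=5 f=7, (1,4) g=5 f=9, (2,2) g=4 f=7, (2,4) g=4 f=9, (3,2) g=3 f=7, (4,2) g=2 f=7, (4,4) g=2 f=9, (5,2) g=1 f=7, (5,4) g=1 f=9]; closed=[(1,3), (2,3), (3,3), (4,3), (5,3)]

step 1: expand (3,3) (f=7, h=5) → closed; open now [(2,3) g=3 f=7, (3,2) g=3 f=7, (4,2) g=2 f=7, (4,4) g=2 f=9, (5,2) g=1 f=7, (5,4) g=1 f=9]
step 2: expand (2,3) (f=7, h=4) → closed; open now [(1,3) g=4 f=7, (2,2) g=4 f=7, (2,4) g=4 f=9, (3,2) g=3 f=7, (4,2) g=2 f=7, (4,4) g=2 f=9, (5,2) g=1 f=7, (5,4) g=1 f=9]
step 3: expand (1,3) (f=7, h=3) → closed; open now [(0,3) g=5 f=9, (1,2) g=5 f=7, (1,4) g=5 f=9, (2,2) g=4 f=7, (2,4) g=4 f=9, (3,2) g=3 f=7, (4,2) g=2 f=7, (4,4) g=2 f=9, (5,2) g=1 f=7, (5,4) g=1 f=9]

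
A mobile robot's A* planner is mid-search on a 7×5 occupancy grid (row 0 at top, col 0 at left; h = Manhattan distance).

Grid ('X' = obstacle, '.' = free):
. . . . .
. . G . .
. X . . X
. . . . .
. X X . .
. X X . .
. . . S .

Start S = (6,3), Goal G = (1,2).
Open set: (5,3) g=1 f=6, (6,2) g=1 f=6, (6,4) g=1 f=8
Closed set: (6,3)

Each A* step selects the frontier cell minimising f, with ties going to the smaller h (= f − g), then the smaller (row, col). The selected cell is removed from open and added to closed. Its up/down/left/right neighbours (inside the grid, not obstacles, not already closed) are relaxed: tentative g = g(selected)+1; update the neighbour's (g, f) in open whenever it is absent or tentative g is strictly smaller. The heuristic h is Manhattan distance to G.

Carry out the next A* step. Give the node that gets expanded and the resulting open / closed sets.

step 1: expand (5,3) (f=6, h=5) → closed; open now [(4,3) g=2 f=6, (5,4) g=2 f=8, (6,2) g=1 f=6, (6,4) g=1 f=8]

expanded=(5,3); open=[(4,3) g=2 f=6, (5,4) g=2 f=8, (6,2) g=1 f=6, (6,4) g=1 f=8]; closed=[(5,3), (6,3)]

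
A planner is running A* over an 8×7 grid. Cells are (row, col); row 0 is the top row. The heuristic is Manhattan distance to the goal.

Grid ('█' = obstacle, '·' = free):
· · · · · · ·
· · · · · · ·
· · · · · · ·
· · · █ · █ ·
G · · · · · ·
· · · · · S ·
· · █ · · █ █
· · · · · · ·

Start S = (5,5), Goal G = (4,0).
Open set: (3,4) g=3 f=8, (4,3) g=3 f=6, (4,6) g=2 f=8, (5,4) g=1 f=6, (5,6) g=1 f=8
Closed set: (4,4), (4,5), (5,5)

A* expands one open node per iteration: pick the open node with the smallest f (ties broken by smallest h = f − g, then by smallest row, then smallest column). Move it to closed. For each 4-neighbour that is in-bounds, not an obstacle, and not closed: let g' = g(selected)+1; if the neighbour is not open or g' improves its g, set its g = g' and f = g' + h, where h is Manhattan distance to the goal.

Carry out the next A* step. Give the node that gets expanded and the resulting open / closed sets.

step 1: expand (4,3) (f=6, h=3) → closed; open now [(3,4) g=3 f=8, (4,2) g=4 f=6, (4,6) g=2 f=8, (5,3) g=4 f=8, (5,4) g=1 f=6, (5,6) g=1 f=8]

expanded=(4,3); open=[(3,4) g=3 f=8, (4,2) g=4 f=6, (4,6) g=2 f=8, (5,3) g=4 f=8, (5,4) g=1 f=6, (5,6) g=1 f=8]; closed=[(4,3), (4,4), (4,5), (5,5)]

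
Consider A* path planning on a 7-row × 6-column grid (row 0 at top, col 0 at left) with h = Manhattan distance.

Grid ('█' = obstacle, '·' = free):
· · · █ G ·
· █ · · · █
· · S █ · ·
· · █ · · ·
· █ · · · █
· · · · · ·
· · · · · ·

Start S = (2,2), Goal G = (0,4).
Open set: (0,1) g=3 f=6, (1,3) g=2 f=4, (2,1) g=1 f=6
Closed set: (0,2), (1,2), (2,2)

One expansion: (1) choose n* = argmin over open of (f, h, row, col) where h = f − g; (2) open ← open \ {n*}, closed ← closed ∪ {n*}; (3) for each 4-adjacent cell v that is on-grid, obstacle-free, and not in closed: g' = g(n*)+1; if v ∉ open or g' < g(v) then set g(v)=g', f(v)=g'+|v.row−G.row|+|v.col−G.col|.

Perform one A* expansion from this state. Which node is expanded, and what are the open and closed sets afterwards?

step 1: expand (1,3) (f=4, h=2) → closed; open now [(0,1) g=3 f=6, (1,4) g=3 f=4, (2,1) g=1 f=6]

expanded=(1,3); open=[(0,1) g=3 f=6, (1,4) g=3 f=4, (2,1) g=1 f=6]; closed=[(0,2), (1,2), (1,3), (2,2)]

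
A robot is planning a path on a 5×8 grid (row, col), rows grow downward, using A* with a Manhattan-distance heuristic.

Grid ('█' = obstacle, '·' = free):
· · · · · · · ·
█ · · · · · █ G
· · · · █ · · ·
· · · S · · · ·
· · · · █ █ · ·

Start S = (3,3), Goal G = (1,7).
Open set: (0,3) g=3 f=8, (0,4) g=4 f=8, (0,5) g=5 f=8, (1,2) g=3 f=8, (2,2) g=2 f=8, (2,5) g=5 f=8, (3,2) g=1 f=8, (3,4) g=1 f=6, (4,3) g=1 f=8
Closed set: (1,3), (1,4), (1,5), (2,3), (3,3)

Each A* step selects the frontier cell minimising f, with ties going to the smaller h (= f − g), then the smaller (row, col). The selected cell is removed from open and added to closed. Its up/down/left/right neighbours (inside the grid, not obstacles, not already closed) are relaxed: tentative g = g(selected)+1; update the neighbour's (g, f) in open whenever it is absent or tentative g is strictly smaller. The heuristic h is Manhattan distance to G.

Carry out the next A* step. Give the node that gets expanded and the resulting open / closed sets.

step 1: expand (3,4) (f=6, h=5) → closed; open now [(0,3) g=3 f=8, (0,4) g=4 f=8, (0,5) g=5 f=8, (1,2) g=3 f=8, (2,2) g=2 f=8, (2,5) g=5 f=8, (3,2) g=1 f=8, (3,5) g=2 f=6, (4,3) g=1 f=8]

expanded=(3,4); open=[(0,3) g=3 f=8, (0,4) g=4 f=8, (0,5) g=5 f=8, (1,2) g=3 f=8, (2,2) g=2 f=8, (2,5) g=5 f=8, (3,2) g=1 f=8, (3,5) g=2 f=6, (4,3) g=1 f=8]; closed=[(1,3), (1,4), (1,5), (2,3), (3,3), (3,4)]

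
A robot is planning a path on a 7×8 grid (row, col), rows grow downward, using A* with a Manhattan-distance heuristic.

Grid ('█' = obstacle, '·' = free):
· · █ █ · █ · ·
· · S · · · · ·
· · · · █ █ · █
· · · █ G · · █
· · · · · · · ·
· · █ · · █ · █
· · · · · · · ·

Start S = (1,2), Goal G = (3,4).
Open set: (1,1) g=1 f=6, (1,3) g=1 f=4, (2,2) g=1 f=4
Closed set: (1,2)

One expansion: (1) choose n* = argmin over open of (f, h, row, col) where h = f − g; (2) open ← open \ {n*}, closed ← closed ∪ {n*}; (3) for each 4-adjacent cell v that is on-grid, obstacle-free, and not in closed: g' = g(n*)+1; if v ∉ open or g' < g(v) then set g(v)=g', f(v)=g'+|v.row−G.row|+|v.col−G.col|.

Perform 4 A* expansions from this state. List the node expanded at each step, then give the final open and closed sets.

step 1: expand (1,3) (f=4, h=3) → closed; open now [(1,1) g=1 f=6, (1,4) g=2 f=4, (2,2) g=1 f=4, (2,3) g=2 f=4]
step 2: expand (1,4) (f=4, h=2) → closed; open now [(0,4) g=3 f=6, (1,1) g=1 f=6, (1,5) g=3 f=6, (2,2) g=1 f=4, (2,3) g=2 f=4]
step 3: expand (2,3) (f=4, h=2) → closed; open now [(0,4) g=3 f=6, (1,1) g=1 f=6, (1,5) g=3 f=6, (2,2) g=1 f=4]
step 4: expand (2,2) (f=4, h=3) → closed; open now [(0,4) g=3 f=6, (1,1) g=1 f=6, (1,5) g=3 f=6, (2,1) g=2 f=6, (3,2) g=2 f=4]

order=[(1,3) → (1,4) → (2,3) → (2,2)]; open=[(0,4) g=3 f=6, (1,1) g=1 f=6, (1,5) g=3 f=6, (2,1) g=2 f=6, (3,2) g=2 f=4]; closed=[(1,2), (1,3), (1,4), (2,2), (2,3)]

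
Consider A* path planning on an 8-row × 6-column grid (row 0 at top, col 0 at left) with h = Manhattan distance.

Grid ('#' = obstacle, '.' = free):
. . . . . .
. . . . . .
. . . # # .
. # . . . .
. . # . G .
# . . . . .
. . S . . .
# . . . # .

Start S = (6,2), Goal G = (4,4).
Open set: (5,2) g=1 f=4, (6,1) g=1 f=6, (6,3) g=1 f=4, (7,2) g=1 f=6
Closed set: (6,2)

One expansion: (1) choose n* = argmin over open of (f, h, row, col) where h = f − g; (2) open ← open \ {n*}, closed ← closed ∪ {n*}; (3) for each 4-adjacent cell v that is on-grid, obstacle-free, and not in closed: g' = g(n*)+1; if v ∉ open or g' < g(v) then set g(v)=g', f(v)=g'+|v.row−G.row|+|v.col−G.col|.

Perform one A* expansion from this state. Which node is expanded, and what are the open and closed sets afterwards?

step 1: expand (5,2) (f=4, h=3) → closed; open now [(5,1) g=2 f=6, (5,3) g=2 f=4, (6,1) g=1 f=6, (6,3) g=1 f=4, (7,2) g=1 f=6]

expanded=(5,2); open=[(5,1) g=2 f=6, (5,3) g=2 f=4, (6,1) g=1 f=6, (6,3) g=1 f=4, (7,2) g=1 f=6]; closed=[(5,2), (6,2)]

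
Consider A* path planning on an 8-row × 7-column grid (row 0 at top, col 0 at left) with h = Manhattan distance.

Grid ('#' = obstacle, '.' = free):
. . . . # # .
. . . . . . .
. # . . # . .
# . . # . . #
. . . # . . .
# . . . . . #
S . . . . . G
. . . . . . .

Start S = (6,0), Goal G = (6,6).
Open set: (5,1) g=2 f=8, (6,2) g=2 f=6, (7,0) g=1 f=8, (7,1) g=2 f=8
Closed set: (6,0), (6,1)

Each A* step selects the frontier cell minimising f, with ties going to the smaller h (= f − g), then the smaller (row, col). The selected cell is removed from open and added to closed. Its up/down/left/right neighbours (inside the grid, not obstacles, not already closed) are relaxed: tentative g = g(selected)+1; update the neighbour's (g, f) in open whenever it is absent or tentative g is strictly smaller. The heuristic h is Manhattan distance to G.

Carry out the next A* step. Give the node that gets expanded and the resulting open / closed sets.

expanded=(6,2); open=[(5,1) g=2 f=8, (5,2) g=3 f=8, (6,3) g=3 f=6, (7,0) g=1 f=8, (7,1) g=2 f=8, (7,2) g=3 f=8]; closed=[(6,0), (6,1), (6,2)]

step 1: expand (6,2) (f=6, h=4) → closed; open now [(5,1) g=2 f=8, (5,2) g=3 f=8, (6,3) g=3 f=6, (7,0) g=1 f=8, (7,1) g=2 f=8, (7,2) g=3 f=8]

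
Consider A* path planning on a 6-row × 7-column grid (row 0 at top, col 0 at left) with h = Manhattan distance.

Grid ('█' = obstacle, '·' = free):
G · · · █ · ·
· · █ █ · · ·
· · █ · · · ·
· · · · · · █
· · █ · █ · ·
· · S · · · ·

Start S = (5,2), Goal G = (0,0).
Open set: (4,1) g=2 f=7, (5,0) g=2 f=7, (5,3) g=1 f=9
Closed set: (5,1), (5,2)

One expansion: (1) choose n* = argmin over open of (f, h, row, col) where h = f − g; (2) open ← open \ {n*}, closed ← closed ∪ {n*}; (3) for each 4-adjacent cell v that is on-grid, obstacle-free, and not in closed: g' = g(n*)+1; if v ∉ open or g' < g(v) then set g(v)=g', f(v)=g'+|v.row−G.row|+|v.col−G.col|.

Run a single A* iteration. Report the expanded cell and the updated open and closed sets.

step 1: expand (4,1) (f=7, h=5) → closed; open now [(3,1) g=3 f=7, (4,0) g=3 f=7, (5,0) g=2 f=7, (5,3) g=1 f=9]

expanded=(4,1); open=[(3,1) g=3 f=7, (4,0) g=3 f=7, (5,0) g=2 f=7, (5,3) g=1 f=9]; closed=[(4,1), (5,1), (5,2)]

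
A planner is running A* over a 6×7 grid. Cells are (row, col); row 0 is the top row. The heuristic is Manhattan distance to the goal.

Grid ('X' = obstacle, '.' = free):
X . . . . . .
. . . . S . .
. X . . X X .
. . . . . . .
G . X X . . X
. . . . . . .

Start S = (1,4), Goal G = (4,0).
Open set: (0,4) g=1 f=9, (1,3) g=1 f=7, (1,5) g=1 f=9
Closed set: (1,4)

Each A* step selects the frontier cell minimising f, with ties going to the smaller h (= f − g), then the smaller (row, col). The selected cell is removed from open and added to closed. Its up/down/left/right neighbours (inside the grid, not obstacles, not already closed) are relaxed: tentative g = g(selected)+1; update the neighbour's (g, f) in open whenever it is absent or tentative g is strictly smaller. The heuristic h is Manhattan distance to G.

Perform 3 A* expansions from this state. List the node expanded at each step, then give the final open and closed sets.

step 1: expand (1,3) (f=7, h=6) → closed; open now [(0,3) g=2 f=9, (0,4) g=1 f=9, (1,2) g=2 f=7, (1,5) g=1 f=9, (2,3) g=2 f=7]
step 2: expand (1,2) (f=7, h=5) → closed; open now [(0,2) g=3 f=9, (0,3) g=2 f=9, (0,4) g=1 f=9, (1,1) g=3 f=7, (1,5) g=1 f=9, (2,2) g=3 f=7, (2,3) g=2 f=7]
step 3: expand (1,1) (f=7, h=4) → closed; open now [(0,1) g=4 f=9, (0,2) g=3 f=9, (0,3) g=2 f=9, (0,4) g=1 f=9, (1,0) g=4 f=7, (1,5) g=1 f=9, (2,2) g=3 f=7, (2,3) g=2 f=7]

order=[(1,3) → (1,2) → (1,1)]; open=[(0,1) g=4 f=9, (0,2) g=3 f=9, (0,3) g=2 f=9, (0,4) g=1 f=9, (1,0) g=4 f=7, (1,5) g=1 f=9, (2,2) g=3 f=7, (2,3) g=2 f=7]; closed=[(1,1), (1,2), (1,3), (1,4)]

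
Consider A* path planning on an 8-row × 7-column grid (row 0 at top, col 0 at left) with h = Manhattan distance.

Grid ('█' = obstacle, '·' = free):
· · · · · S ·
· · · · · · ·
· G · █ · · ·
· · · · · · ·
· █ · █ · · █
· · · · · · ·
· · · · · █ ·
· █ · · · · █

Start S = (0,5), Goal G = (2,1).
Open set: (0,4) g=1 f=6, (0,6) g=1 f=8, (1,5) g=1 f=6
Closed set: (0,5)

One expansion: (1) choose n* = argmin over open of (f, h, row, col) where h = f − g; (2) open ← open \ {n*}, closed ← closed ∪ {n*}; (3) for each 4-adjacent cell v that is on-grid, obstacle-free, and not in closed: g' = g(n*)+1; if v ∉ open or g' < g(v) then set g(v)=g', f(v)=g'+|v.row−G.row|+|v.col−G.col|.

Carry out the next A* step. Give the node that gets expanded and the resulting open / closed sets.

expanded=(0,4); open=[(0,3) g=2 f=6, (0,6) g=1 f=8, (1,4) g=2 f=6, (1,5) g=1 f=6]; closed=[(0,4), (0,5)]

step 1: expand (0,4) (f=6, h=5) → closed; open now [(0,3) g=2 f=6, (0,6) g=1 f=8, (1,4) g=2 f=6, (1,5) g=1 f=6]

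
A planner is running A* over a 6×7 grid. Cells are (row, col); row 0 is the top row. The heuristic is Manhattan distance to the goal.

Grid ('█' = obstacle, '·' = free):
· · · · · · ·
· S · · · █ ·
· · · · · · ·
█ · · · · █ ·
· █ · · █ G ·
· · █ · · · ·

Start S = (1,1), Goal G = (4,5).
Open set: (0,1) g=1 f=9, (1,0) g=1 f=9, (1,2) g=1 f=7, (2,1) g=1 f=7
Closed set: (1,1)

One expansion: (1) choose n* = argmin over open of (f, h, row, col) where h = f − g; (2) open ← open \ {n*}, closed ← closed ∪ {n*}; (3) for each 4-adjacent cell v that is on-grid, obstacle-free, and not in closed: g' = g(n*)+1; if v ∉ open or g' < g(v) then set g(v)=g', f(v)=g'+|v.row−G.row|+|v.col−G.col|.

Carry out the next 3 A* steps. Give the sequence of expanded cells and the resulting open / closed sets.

order=[(1,2) → (1,3) → (1,4)]; open=[(0,1) g=1 f=9, (0,2) g=2 f=9, (0,3) g=3 f=9, (0,4) g=4 f=9, (1,0) g=1 f=9, (2,1) g=1 f=7, (2,2) g=2 f=7, (2,3) g=3 f=7, (2,4) g=4 f=7]; closed=[(1,1), (1,2), (1,3), (1,4)]

step 1: expand (1,2) (f=7, h=6) → closed; open now [(0,1) g=1 f=9, (0,2) g=2 f=9, (1,0) g=1 f=9, (1,3) g=2 f=7, (2,1) g=1 f=7, (2,2) g=2 f=7]
step 2: expand (1,3) (f=7, h=5) → closed; open now [(0,1) g=1 f=9, (0,2) g=2 f=9, (0,3) g=3 f=9, (1,0) g=1 f=9, (1,4) g=3 f=7, (2,1) g=1 f=7, (2,2) g=2 f=7, (2,3) g=3 f=7]
step 3: expand (1,4) (f=7, h=4) → closed; open now [(0,1) g=1 f=9, (0,2) g=2 f=9, (0,3) g=3 f=9, (0,4) g=4 f=9, (1,0) g=1 f=9, (2,1) g=1 f=7, (2,2) g=2 f=7, (2,3) g=3 f=7, (2,4) g=4 f=7]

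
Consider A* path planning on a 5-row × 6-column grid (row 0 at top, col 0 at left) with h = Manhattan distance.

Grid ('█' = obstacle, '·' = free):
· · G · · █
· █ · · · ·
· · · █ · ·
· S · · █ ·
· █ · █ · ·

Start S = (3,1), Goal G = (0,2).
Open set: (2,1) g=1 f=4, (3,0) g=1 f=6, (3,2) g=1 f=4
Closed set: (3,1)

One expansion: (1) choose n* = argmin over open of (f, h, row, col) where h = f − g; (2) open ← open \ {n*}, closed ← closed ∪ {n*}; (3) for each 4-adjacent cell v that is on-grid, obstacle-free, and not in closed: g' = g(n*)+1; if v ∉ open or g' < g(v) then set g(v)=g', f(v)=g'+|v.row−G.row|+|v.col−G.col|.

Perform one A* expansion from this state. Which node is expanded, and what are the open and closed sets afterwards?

step 1: expand (2,1) (f=4, h=3) → closed; open now [(2,0) g=2 f=6, (2,2) g=2 f=4, (3,0) g=1 f=6, (3,2) g=1 f=4]

expanded=(2,1); open=[(2,0) g=2 f=6, (2,2) g=2 f=4, (3,0) g=1 f=6, (3,2) g=1 f=4]; closed=[(2,1), (3,1)]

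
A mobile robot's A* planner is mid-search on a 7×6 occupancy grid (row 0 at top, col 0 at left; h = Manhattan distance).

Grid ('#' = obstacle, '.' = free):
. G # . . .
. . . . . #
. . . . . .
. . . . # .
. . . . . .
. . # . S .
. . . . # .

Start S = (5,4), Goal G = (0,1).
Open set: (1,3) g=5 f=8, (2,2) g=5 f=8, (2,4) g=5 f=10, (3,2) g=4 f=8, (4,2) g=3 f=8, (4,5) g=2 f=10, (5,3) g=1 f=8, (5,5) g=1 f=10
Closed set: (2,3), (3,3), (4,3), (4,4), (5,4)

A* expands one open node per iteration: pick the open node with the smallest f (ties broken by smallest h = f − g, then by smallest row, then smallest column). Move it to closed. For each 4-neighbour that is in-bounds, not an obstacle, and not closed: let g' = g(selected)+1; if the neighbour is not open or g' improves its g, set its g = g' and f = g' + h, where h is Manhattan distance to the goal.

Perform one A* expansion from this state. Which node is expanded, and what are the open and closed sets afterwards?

expanded=(1,3); open=[(0,3) g=6 f=8, (1,2) g=6 f=8, (1,4) g=6 f=10, (2,2) g=5 f=8, (2,4) g=5 f=10, (3,2) g=4 f=8, (4,2) g=3 f=8, (4,5) g=2 f=10, (5,3) g=1 f=8, (5,5) g=1 f=10]; closed=[(1,3), (2,3), (3,3), (4,3), (4,4), (5,4)]

step 1: expand (1,3) (f=8, h=3) → closed; open now [(0,3) g=6 f=8, (1,2) g=6 f=8, (1,4) g=6 f=10, (2,2) g=5 f=8, (2,4) g=5 f=10, (3,2) g=4 f=8, (4,2) g=3 f=8, (4,5) g=2 f=10, (5,3) g=1 f=8, (5,5) g=1 f=10]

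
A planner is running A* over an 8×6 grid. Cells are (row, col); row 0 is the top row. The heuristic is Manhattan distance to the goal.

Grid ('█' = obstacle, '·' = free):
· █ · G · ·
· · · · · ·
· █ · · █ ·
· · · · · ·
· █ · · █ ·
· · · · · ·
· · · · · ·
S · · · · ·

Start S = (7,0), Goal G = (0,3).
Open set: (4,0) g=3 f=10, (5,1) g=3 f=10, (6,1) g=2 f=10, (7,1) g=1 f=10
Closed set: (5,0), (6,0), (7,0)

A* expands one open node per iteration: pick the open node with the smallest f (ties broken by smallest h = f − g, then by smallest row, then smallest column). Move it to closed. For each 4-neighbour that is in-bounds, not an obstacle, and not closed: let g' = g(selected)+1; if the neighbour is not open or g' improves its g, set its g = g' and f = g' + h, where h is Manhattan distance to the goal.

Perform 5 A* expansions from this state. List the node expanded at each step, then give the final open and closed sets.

step 1: expand (4,0) (f=10, h=7) → closed; open now [(3,0) g=4 f=10, (5,1) g=3 f=10, (6,1) g=2 f=10, (7,1) g=1 f=10]
step 2: expand (3,0) (f=10, h=6) → closed; open now [(2,0) g=5 f=10, (3,1) g=5 f=10, (5,1) g=3 f=10, (6,1) g=2 f=10, (7,1) g=1 f=10]
step 3: expand (2,0) (f=10, h=5) → closed; open now [(1,0) g=6 f=10, (3,1) g=5 f=10, (5,1) g=3 f=10, (6,1) g=2 f=10, (7,1) g=1 f=10]
step 4: expand (1,0) (f=10, h=4) → closed; open now [(0,0) g=7 f=10, (1,1) g=7 f=10, (3,1) g=5 f=10, (5,1) g=3 f=10, (6,1) g=2 f=10, (7,1) g=1 f=10]
step 5: expand (0,0) (f=10, h=3) → closed; open now [(1,1) g=7 f=10, (3,1) g=5 f=10, (5,1) g=3 f=10, (6,1) g=2 f=10, (7,1) g=1 f=10]

order=[(4,0) → (3,0) → (2,0) → (1,0) → (0,0)]; open=[(1,1) g=7 f=10, (3,1) g=5 f=10, (5,1) g=3 f=10, (6,1) g=2 f=10, (7,1) g=1 f=10]; closed=[(0,0), (1,0), (2,0), (3,0), (4,0), (5,0), (6,0), (7,0)]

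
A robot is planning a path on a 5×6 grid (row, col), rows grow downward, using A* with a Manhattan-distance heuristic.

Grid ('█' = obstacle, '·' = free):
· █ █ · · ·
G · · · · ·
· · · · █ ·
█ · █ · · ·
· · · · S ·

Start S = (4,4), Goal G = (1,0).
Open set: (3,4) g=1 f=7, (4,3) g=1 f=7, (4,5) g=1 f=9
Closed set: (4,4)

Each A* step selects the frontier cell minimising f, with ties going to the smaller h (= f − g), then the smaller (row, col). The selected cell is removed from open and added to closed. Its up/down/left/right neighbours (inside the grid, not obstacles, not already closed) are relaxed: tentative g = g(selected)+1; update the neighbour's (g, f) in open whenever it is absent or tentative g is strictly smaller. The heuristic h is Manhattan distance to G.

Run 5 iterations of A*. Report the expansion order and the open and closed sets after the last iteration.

order=[(3,4) → (3,3) → (2,3) → (1,3) → (1,2)]; open=[(0,3) g=5 f=9, (1,1) g=6 f=7, (1,4) g=5 f=9, (2,2) g=4 f=7, (3,5) g=2 f=9, (4,3) g=1 f=7, (4,5) g=1 f=9]; closed=[(1,2), (1,3), (2,3), (3,3), (3,4), (4,4)]

step 1: expand (3,4) (f=7, h=6) → closed; open now [(3,3) g=2 f=7, (3,5) g=2 f=9, (4,3) g=1 f=7, (4,5) g=1 f=9]
step 2: expand (3,3) (f=7, h=5) → closed; open now [(2,3) g=3 f=7, (3,5) g=2 f=9, (4,3) g=1 f=7, (4,5) g=1 f=9]
step 3: expand (2,3) (f=7, h=4) → closed; open now [(1,3) g=4 f=7, (2,2) g=4 f=7, (3,5) g=2 f=9, (4,3) g=1 f=7, (4,5) g=1 f=9]
step 4: expand (1,3) (f=7, h=3) → closed; open now [(0,3) g=5 f=9, (1,2) g=5 f=7, (1,4) g=5 f=9, (2,2) g=4 f=7, (3,5) g=2 f=9, (4,3) g=1 f=7, (4,5) g=1 f=9]
step 5: expand (1,2) (f=7, h=2) → closed; open now [(0,3) g=5 f=9, (1,1) g=6 f=7, (1,4) g=5 f=9, (2,2) g=4 f=7, (3,5) g=2 f=9, (4,3) g=1 f=7, (4,5) g=1 f=9]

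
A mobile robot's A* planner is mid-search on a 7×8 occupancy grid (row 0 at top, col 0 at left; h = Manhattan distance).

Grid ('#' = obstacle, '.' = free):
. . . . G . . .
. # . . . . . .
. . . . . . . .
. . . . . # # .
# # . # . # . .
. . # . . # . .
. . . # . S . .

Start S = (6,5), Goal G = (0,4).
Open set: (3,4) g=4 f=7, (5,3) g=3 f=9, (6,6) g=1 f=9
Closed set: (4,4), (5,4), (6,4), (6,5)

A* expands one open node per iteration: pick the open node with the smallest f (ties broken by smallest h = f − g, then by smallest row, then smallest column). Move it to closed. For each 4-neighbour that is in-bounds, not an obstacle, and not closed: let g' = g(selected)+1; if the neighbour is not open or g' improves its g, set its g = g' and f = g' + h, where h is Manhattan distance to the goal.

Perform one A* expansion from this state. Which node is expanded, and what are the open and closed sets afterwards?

expanded=(3,4); open=[(2,4) g=5 f=7, (3,3) g=5 f=9, (5,3) g=3 f=9, (6,6) g=1 f=9]; closed=[(3,4), (4,4), (5,4), (6,4), (6,5)]

step 1: expand (3,4) (f=7, h=3) → closed; open now [(2,4) g=5 f=7, (3,3) g=5 f=9, (5,3) g=3 f=9, (6,6) g=1 f=9]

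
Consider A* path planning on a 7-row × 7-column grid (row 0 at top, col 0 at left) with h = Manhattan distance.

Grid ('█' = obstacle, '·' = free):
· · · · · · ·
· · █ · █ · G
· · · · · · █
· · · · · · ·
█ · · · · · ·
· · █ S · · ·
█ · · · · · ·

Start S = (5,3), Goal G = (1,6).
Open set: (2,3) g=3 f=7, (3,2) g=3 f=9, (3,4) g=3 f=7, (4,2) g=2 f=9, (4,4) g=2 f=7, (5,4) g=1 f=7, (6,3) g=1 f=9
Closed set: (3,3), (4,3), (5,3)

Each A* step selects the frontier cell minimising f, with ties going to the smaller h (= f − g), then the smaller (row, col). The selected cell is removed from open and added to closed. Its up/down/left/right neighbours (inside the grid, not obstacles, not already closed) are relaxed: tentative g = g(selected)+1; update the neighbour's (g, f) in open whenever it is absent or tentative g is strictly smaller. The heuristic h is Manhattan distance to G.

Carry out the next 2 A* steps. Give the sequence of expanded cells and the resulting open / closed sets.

step 1: expand (2,3) (f=7, h=4) → closed; open now [(1,3) g=4 f=7, (2,2) g=4 f=9, (2,4) g=4 f=7, (3,2) g=3 f=9, (3,4) g=3 f=7, (4,2) g=2 f=9, (4,4) g=2 f=7, (5,4) g=1 f=7, (6,3) g=1 f=9]
step 2: expand (1,3) (f=7, h=3) → closed; open now [(0,3) g=5 f=9, (2,2) g=4 f=9, (2,4) g=4 f=7, (3,2) g=3 f=9, (3,4) g=3 f=7, (4,2) g=2 f=9, (4,4) g=2 f=7, (5,4) g=1 f=7, (6,3) g=1 f=9]

order=[(2,3) → (1,3)]; open=[(0,3) g=5 f=9, (2,2) g=4 f=9, (2,4) g=4 f=7, (3,2) g=3 f=9, (3,4) g=3 f=7, (4,2) g=2 f=9, (4,4) g=2 f=7, (5,4) g=1 f=7, (6,3) g=1 f=9]; closed=[(1,3), (2,3), (3,3), (4,3), (5,3)]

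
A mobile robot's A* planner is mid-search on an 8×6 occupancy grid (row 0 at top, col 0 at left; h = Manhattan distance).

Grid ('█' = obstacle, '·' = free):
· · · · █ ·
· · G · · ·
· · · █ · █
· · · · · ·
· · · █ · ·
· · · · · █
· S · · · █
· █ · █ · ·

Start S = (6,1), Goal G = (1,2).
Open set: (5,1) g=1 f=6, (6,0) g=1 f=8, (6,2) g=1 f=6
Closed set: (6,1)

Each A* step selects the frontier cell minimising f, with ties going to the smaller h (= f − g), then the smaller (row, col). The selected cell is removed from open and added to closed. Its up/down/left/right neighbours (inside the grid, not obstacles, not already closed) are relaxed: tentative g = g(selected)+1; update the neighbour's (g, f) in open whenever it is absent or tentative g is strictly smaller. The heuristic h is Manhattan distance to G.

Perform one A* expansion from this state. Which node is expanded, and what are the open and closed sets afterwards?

step 1: expand (5,1) (f=6, h=5) → closed; open now [(4,1) g=2 f=6, (5,0) g=2 f=8, (5,2) g=2 f=6, (6,0) g=1 f=8, (6,2) g=1 f=6]

expanded=(5,1); open=[(4,1) g=2 f=6, (5,0) g=2 f=8, (5,2) g=2 f=6, (6,0) g=1 f=8, (6,2) g=1 f=6]; closed=[(5,1), (6,1)]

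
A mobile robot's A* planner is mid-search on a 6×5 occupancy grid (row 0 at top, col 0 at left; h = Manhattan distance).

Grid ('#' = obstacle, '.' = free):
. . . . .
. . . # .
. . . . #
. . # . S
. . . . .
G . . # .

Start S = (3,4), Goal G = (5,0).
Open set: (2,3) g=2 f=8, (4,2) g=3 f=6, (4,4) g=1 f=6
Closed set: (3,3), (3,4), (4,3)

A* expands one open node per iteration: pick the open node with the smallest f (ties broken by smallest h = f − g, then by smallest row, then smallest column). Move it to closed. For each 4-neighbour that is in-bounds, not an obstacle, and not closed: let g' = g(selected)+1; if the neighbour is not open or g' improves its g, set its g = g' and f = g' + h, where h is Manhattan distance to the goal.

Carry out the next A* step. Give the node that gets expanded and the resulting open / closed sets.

expanded=(4,2); open=[(2,3) g=2 f=8, (4,1) g=4 f=6, (4,4) g=1 f=6, (5,2) g=4 f=6]; closed=[(3,3), (3,4), (4,2), (4,3)]

step 1: expand (4,2) (f=6, h=3) → closed; open now [(2,3) g=2 f=8, (4,1) g=4 f=6, (4,4) g=1 f=6, (5,2) g=4 f=6]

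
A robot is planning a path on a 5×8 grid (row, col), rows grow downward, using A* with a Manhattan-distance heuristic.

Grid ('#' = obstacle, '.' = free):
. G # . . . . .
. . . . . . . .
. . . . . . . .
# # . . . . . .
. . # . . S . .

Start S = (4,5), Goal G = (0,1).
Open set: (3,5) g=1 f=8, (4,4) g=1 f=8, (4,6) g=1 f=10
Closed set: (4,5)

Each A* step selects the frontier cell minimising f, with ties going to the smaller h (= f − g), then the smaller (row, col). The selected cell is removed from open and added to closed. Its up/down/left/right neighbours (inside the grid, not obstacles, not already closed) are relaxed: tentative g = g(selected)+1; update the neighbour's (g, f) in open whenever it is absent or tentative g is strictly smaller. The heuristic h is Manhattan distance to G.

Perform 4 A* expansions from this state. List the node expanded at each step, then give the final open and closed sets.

order=[(3,5) → (2,5) → (1,5) → (0,5)]; open=[(0,4) g=5 f=8, (0,6) g=5 f=10, (1,4) g=4 f=8, (1,6) g=4 f=10, (2,4) g=3 f=8, (2,6) g=3 f=10, (3,4) g=2 f=8, (3,6) g=2 f=10, (4,4) g=1 f=8, (4,6) g=1 f=10]; closed=[(0,5), (1,5), (2,5), (3,5), (4,5)]

step 1: expand (3,5) (f=8, h=7) → closed; open now [(2,5) g=2 f=8, (3,4) g=2 f=8, (3,6) g=2 f=10, (4,4) g=1 f=8, (4,6) g=1 f=10]
step 2: expand (2,5) (f=8, h=6) → closed; open now [(1,5) g=3 f=8, (2,4) g=3 f=8, (2,6) g=3 f=10, (3,4) g=2 f=8, (3,6) g=2 f=10, (4,4) g=1 f=8, (4,6) g=1 f=10]
step 3: expand (1,5) (f=8, h=5) → closed; open now [(0,5) g=4 f=8, (1,4) g=4 f=8, (1,6) g=4 f=10, (2,4) g=3 f=8, (2,6) g=3 f=10, (3,4) g=2 f=8, (3,6) g=2 f=10, (4,4) g=1 f=8, (4,6) g=1 f=10]
step 4: expand (0,5) (f=8, h=4) → closed; open now [(0,4) g=5 f=8, (0,6) g=5 f=10, (1,4) g=4 f=8, (1,6) g=4 f=10, (2,4) g=3 f=8, (2,6) g=3 f=10, (3,4) g=2 f=8, (3,6) g=2 f=10, (4,4) g=1 f=8, (4,6) g=1 f=10]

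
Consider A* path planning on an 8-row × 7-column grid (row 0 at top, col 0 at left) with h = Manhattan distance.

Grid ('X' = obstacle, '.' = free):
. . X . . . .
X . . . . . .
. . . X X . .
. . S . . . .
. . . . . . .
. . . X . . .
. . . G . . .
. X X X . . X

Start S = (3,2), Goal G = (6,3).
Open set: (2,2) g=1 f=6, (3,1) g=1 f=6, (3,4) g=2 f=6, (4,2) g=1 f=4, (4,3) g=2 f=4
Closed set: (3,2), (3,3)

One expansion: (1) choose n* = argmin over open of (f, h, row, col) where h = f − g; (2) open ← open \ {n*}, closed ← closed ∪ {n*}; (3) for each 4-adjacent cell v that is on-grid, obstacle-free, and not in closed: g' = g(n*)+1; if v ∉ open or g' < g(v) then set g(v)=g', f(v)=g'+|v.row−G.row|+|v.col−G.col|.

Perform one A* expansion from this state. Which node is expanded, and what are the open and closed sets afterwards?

step 1: expand (4,3) (f=4, h=2) → closed; open now [(2,2) g=1 f=6, (3,1) g=1 f=6, (3,4) g=2 f=6, (4,2) g=1 f=4, (4,4) g=3 f=6]

expanded=(4,3); open=[(2,2) g=1 f=6, (3,1) g=1 f=6, (3,4) g=2 f=6, (4,2) g=1 f=4, (4,4) g=3 f=6]; closed=[(3,2), (3,3), (4,3)]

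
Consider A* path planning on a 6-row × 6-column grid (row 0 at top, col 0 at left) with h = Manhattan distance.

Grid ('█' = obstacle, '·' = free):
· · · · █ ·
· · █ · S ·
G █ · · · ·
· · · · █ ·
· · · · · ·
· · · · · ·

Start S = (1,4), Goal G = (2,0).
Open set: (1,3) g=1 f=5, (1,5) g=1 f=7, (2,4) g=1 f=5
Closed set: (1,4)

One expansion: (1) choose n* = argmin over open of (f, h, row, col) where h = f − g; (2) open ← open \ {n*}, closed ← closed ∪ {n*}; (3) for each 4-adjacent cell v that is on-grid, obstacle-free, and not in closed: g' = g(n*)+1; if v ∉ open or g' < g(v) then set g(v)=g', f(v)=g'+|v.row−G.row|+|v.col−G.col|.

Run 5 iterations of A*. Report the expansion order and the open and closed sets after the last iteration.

step 1: expand (1,3) (f=5, h=4) → closed; open now [(0,3) g=2 f=7, (1,5) g=1 f=7, (2,3) g=2 f=5, (2,4) g=1 f=5]
step 2: expand (2,3) (f=5, h=3) → closed; open now [(0,3) g=2 f=7, (1,5) g=1 f=7, (2,2) g=3 f=5, (2,4) g=1 f=5, (3,3) g=3 f=7]
step 3: expand (2,2) (f=5, h=2) → closed; open now [(0,3) g=2 f=7, (1,5) g=1 f=7, (2,4) g=1 f=5, (3,2) g=4 f=7, (3,3) g=3 f=7]
step 4: expand (2,4) (f=5, h=4) → closed; open now [(0,3) g=2 f=7, (1,5) g=1 f=7, (2,5) g=2 f=7, (3,2) g=4 f=7, (3,3) g=3 f=7]
step 5: expand (3,2) (f=7, h=3) → closed; open now [(0,3) g=2 f=7, (1,5) g=1 f=7, (2,5) g=2 f=7, (3,1) g=5 f=7, (3,3) g=3 f=7, (4,2) g=5 f=9]

order=[(1,3) → (2,3) → (2,2) → (2,4) → (3,2)]; open=[(0,3) g=2 f=7, (1,5) g=1 f=7, (2,5) g=2 f=7, (3,1) g=5 f=7, (3,3) g=3 f=7, (4,2) g=5 f=9]; closed=[(1,3), (1,4), (2,2), (2,3), (2,4), (3,2)]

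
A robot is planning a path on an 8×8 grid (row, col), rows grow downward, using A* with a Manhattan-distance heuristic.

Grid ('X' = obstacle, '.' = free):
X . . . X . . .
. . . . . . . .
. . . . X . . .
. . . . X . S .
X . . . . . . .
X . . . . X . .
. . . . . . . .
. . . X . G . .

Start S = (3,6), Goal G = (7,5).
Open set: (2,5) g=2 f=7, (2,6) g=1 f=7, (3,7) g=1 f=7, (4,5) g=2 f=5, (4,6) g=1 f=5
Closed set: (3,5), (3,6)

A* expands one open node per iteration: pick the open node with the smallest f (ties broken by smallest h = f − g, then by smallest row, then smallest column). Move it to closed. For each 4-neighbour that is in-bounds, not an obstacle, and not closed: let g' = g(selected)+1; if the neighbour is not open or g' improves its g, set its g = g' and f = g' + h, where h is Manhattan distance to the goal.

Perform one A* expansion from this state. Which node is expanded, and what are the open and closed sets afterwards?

expanded=(4,5); open=[(2,5) g=2 f=7, (2,6) g=1 f=7, (3,7) g=1 f=7, (4,4) g=3 f=7, (4,6) g=1 f=5]; closed=[(3,5), (3,6), (4,5)]

step 1: expand (4,5) (f=5, h=3) → closed; open now [(2,5) g=2 f=7, (2,6) g=1 f=7, (3,7) g=1 f=7, (4,4) g=3 f=7, (4,6) g=1 f=5]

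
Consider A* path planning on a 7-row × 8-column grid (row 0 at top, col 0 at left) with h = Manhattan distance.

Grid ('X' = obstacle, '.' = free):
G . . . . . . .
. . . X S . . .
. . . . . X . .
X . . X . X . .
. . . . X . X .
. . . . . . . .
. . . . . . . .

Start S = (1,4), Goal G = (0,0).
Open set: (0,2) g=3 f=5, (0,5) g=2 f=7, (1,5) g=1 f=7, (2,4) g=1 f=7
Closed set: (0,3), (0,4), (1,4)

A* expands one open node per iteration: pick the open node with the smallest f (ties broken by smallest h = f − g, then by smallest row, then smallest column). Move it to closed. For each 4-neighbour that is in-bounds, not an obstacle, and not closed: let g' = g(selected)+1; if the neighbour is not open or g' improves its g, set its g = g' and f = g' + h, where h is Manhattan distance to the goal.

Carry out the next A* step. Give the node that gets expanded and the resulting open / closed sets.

step 1: expand (0,2) (f=5, h=2) → closed; open now [(0,1) g=4 f=5, (0,5) g=2 f=7, (1,2) g=4 f=7, (1,5) g=1 f=7, (2,4) g=1 f=7]

expanded=(0,2); open=[(0,1) g=4 f=5, (0,5) g=2 f=7, (1,2) g=4 f=7, (1,5) g=1 f=7, (2,4) g=1 f=7]; closed=[(0,2), (0,3), (0,4), (1,4)]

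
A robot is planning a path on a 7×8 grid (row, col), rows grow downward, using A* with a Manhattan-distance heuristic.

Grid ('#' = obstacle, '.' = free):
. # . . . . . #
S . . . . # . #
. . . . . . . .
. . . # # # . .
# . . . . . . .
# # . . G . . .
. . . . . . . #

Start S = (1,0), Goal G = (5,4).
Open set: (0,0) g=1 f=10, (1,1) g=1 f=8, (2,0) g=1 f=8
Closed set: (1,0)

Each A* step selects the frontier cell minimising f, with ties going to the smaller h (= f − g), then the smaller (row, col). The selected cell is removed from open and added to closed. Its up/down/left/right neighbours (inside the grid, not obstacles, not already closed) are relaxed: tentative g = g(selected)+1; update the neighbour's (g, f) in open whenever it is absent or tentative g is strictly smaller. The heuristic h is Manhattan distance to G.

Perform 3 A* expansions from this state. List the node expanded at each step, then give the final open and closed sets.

step 1: expand (1,1) (f=8, h=7) → closed; open now [(0,0) g=1 f=10, (1,2) g=2 f=8, (2,0) g=1 f=8, (2,1) g=2 f=8]
step 2: expand (1,2) (f=8, h=6) → closed; open now [(0,0) g=1 f=10, (0,2) g=3 f=10, (1,3) g=3 f=8, (2,0) g=1 f=8, (2,1) g=2 f=8, (2,2) g=3 f=8]
step 3: expand (1,3) (f=8, h=5) → closed; open now [(0,0) g=1 f=10, (0,2) g=3 f=10, (0,3) g=4 f=10, (1,4) g=4 f=8, (2,0) g=1 f=8, (2,1) g=2 f=8, (2,2) g=3 f=8, (2,3) g=4 f=8]

order=[(1,1) → (1,2) → (1,3)]; open=[(0,0) g=1 f=10, (0,2) g=3 f=10, (0,3) g=4 f=10, (1,4) g=4 f=8, (2,0) g=1 f=8, (2,1) g=2 f=8, (2,2) g=3 f=8, (2,3) g=4 f=8]; closed=[(1,0), (1,1), (1,2), (1,3)]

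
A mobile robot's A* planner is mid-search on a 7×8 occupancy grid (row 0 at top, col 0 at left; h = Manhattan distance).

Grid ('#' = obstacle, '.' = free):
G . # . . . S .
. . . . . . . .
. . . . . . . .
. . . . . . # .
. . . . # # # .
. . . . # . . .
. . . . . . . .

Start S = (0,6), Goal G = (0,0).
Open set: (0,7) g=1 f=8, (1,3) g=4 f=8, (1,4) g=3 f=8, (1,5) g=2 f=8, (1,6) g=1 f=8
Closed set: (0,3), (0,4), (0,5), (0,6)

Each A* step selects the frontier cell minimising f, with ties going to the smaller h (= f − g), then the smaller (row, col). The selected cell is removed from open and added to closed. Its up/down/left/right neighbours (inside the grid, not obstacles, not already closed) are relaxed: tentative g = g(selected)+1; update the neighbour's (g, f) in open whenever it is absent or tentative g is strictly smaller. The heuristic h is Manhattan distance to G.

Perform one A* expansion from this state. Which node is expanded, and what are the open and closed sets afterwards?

expanded=(1,3); open=[(0,7) g=1 f=8, (1,2) g=5 f=8, (1,4) g=3 f=8, (1,5) g=2 f=8, (1,6) g=1 f=8, (2,3) g=5 f=10]; closed=[(0,3), (0,4), (0,5), (0,6), (1,3)]

step 1: expand (1,3) (f=8, h=4) → closed; open now [(0,7) g=1 f=8, (1,2) g=5 f=8, (1,4) g=3 f=8, (1,5) g=2 f=8, (1,6) g=1 f=8, (2,3) g=5 f=10]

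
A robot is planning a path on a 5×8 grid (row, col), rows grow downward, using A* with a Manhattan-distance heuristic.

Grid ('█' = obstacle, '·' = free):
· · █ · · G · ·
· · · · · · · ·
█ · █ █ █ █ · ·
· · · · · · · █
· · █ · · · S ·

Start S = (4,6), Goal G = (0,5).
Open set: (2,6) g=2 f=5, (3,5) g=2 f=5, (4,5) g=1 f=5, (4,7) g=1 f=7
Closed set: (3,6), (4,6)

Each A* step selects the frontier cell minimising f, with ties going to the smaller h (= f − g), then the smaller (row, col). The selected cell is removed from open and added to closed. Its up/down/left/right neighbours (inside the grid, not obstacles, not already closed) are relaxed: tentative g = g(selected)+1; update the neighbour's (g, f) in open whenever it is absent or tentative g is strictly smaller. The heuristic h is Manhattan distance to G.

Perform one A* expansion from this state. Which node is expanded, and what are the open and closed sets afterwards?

expanded=(2,6); open=[(1,6) g=3 f=5, (2,7) g=3 f=7, (3,5) g=2 f=5, (4,5) g=1 f=5, (4,7) g=1 f=7]; closed=[(2,6), (3,6), (4,6)]

step 1: expand (2,6) (f=5, h=3) → closed; open now [(1,6) g=3 f=5, (2,7) g=3 f=7, (3,5) g=2 f=5, (4,5) g=1 f=5, (4,7) g=1 f=7]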